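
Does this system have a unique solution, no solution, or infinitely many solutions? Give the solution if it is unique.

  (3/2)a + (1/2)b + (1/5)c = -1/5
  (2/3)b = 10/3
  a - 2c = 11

Row-reduce the augmented matrix:
R1 ← R1 / (3/2).
R3 ← R3 − 1·R1.
R2 ← R2 / (2/3).
R1 ← R1 − 1/3·R2.
R3 ← R3 + 1/3·R2.
R3 ← R3 / (-32/15).
R1 ← R1 − 2/15·R3.
Reading off the reduced rows gives a = -1, b = 5, c = -6.

a = -1, b = 5, c = -6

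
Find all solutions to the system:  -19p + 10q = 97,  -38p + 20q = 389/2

Row-reduce:
R1 ← R1 / (-19).
R2 ← R2 + 38·R1.
Row 2 reduces to 0 = 1/2, a contradiction. The system is inconsistent.

no solution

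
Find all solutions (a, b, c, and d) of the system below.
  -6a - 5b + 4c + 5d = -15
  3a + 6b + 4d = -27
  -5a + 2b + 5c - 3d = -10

infinitely many solutions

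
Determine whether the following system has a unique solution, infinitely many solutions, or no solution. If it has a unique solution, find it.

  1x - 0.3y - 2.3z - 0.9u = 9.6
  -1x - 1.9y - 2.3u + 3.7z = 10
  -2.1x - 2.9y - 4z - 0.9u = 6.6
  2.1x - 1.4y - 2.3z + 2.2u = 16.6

x = 6, y = -6, z = 0, u = -2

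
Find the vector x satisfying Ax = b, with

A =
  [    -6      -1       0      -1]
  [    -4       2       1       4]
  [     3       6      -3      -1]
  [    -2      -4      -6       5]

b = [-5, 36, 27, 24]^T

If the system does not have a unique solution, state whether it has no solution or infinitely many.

Row-reduce the augmented matrix:
R1 ← R1 / (-6).
R2 ← R2 + 4·R1.
R3 ← R3 − 3·R1.
R4 ← R4 + 2·R1.
R2 ← R2 / (8/3).
R1 ← R1 − 1/6·R2.
R3 ← R3 − 11/2·R2.
R4 ← R4 + 11/3·R2.
R3 ← R3 / (-81/16).
R1 ← R1 + 1/16·R3.
R2 ← R2 − 3/8·R3.
R4 ← R4 + 37/8·R3.
R4 ← R4 / (1775/81).
R1 ← R1 − 1/81·R4.
R2 ← R2 − 25/27·R4.
R3 ← R3 − 178/81·R4.
Reading off the reduced rows gives x_1 = -1, x_2 = 5, x_3 = -2, x_4 = 6.

x_1 = -1, x_2 = 5, x_3 = -2, x_4 = 6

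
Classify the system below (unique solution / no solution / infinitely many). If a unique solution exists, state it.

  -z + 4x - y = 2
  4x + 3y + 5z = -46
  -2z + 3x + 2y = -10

Row-reduce the augmented matrix:
R1 ← R1 / (4).
R2 ← R2 − 4·R1.
R3 ← R3 − 3·R1.
R2 ← R2 / (4).
R1 ← R1 + 1/4·R2.
R3 ← R3 − 11/4·R2.
R3 ← R3 / (-43/8).
R1 ← R1 − 1/8·R3.
R2 ← R2 − 3/2·R3.
Reading off the reduced rows gives x = -2, y = -6, z = -4.

x = -2, y = -6, z = -4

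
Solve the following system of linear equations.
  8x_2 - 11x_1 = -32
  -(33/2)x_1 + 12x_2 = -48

infinitely many solutions

Row-reduce:
R1 ← R1 / (-11).
R2 ← R2 + 33/2·R1.
Rank is 1 with 2 unknowns, leaving x_2 free.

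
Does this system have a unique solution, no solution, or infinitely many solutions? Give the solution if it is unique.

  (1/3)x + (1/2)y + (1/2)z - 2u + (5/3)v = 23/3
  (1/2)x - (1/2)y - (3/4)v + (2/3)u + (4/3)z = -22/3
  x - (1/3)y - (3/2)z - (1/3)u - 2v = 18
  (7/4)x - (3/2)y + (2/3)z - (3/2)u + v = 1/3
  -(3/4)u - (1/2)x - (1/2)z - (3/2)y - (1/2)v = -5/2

x = 4, y = 6, z = -4, u = -6, v = -4

Row-reduce the augmented matrix:
R1 ← R1 / (1/3).
R2 ← R2 − 1/2·R1.
R3 ← R3 − 1·R1.
R4 ← R4 − 7/4·R1.
R5 ← R5 + 1/2·R1.
R2 ← R2 / (-5/4).
R1 ← R1 − 3/2·R2.
R3 ← R3 + 11/6·R2.
R4 ← R4 + 33/8·R2.
R5 ← R5 + 3/4·R2.
R3 ← R3 / (-347/90).
R1 ← R1 − 11/5·R3.
R2 ← R2 + 7/15·R3.
R4 ← R4 + 233/60·R3.
R5 ← R5 + 1/10·R3.
R4 ← R4 / (-3530/1041).
R1 ← R1 + 498/347·R4.
R2 ← R2 + 1030/347·R4.
R3 ← R3 + 26/347·R4.
R5 ← R5 + 8269/1388·R4.
R5 ← R5 / (-584083/112960).
R1 ← R1 + 33683/14120·R5.
R2 ← R2 + 4809/2824·R5.
R3 ← R3 − 6549/14120·R5.
R4 ← R4 + 43509/28240·R5.
Reading off the reduced rows gives x = 4, y = 6, z = -4, u = -6, v = -4.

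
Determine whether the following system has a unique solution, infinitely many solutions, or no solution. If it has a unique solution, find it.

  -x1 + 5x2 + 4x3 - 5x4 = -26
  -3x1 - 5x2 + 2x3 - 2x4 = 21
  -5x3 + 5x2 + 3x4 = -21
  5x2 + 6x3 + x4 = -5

x1 = -1, x2 = -4, x3 = 2, x4 = 3

Row-reduce the augmented matrix:
R1 ← R1 / (-1).
R2 ← R2 + 3·R1.
R2 ← R2 / (-20).
R1 ← R1 + 5·R2.
R3 ← R3 − 5·R2.
R4 ← R4 − 5·R2.
R3 ← R3 / (-15/2).
R1 ← R1 + 3/2·R3.
R2 ← R2 − 1/2·R3.
R4 ← R4 − 7/2·R3.
R4 ← R4 / (43/6).
R1 ← R1 − 1/2·R4.
R2 ← R2 + 7/30·R4.
R3 ← R3 + 5/6·R4.
Reading off the reduced rows gives x1 = -1, x2 = -4, x3 = 2, x4 = 3.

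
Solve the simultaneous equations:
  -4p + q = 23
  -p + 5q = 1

p = -6, q = -1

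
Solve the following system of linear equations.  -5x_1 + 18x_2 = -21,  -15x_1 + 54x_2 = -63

Row-reduce:
R1 ← R1 / (-5).
R2 ← R2 + 15·R1.
Rank is 1 with 2 unknowns, leaving x_2 free.

infinitely many solutions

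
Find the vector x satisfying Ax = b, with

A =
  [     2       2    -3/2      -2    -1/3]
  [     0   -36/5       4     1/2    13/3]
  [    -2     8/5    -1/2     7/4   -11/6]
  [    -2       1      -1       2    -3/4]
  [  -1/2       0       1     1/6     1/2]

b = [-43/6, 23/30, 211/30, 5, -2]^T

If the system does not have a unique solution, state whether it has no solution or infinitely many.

no solution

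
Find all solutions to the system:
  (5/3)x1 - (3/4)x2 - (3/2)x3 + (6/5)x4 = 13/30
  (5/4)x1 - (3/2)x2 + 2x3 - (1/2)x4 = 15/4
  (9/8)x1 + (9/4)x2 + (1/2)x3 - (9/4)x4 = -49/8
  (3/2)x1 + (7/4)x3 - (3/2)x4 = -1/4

infinitely many solutions

Row-reduce:
R1 ← R1 / (5/3).
R2 ← R2 − 5/4·R1.
R3 ← R3 − 9/8·R1.
R4 ← R4 − 3/2·R1.
R2 ← R2 / (-15/16).
R1 ← R1 + 9/20·R2.
R3 ← R3 − 441/160·R2.
R4 ← R4 − 27/40·R2.
R3 ← R3 / (107/10).
R1 ← R1 + 12/5·R3.
R2 ← R2 + 10/3·R3.
R4 ← R4 − 107/20·R3.
Rank is 3 with 4 unknowns, leaving x4 free.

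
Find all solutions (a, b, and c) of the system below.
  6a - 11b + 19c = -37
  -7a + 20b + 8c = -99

Row-reduce:
R1 ← R1 / (6).
R2 ← R2 + 7·R1.
R2 ← R2 / (43/6).
R1 ← R1 + 11/6·R2.
Rank is 2 with 3 unknowns, leaving c free.

infinitely many solutions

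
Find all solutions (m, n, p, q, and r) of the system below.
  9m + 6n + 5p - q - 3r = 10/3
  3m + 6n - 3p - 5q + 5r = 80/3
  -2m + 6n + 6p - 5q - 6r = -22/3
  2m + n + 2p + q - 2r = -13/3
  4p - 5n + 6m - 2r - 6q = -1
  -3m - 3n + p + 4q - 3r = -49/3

m = 1, n = 1, p = -2, q = -4/3, r = 1

Row-reduce the augmented matrix:
R1 ← R1 / (9).
R2 ← R2 − 3·R1.
R3 ← R3 + 2·R1.
R4 ← R4 − 2·R1.
R5 ← R5 − 6·R1.
R6 ← R6 + 3·R1.
R2 ← R2 / (4).
R1 ← R1 − 2/3·R2.
R3 ← R3 − 22/3·R2.
R4 ← R4 + 1/3·R2.
R5 ← R5 + 9·R2.
R6 ← R6 + 1·R2.
R3 ← R3 / (47/3).
R1 ← R1 − 4/3·R3.
R2 ← R2 + 7/6·R3.
R4 ← R4 − 1/2·R3.
R5 ← R5 + 59/6·R3.
R6 ← R6 − 3/2·R3.
R4 ← R4 / (205/282).
R1 ← R1 − 18/47·R4.
R2 ← R2 + 259/282·R4.
R3 ← R3 − 10/47·R4.
R5 ← R5 + 3875/282·R4.
R6 ← R6 − 205/94·R4.
R5 ← R5 / (-110/41).
R1 ← R1 − 64/205·R5.
R2 ← R2 + 32/205·R5.
R3 ← R3 + 43/41·R5.
R4 ← R4 + 76/205·R5.
R6 reduces to 0 = 0, so the extra equation is consistent.
Reading off the reduced rows gives m = 1, n = 1, p = -2, q = -4/3, r = 1.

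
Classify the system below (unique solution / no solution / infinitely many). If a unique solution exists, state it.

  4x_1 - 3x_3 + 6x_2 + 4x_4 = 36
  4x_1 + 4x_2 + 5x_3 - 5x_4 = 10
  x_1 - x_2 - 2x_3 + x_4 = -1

infinitely many solutions

Row-reduce:
R1 ← R1 / (4).
R2 ← R2 − 4·R1.
R3 ← R3 − 1·R1.
R2 ← R2 / (-2).
R1 ← R1 − 3/2·R2.
R3 ← R3 + 5/2·R2.
R3 ← R3 / (-45/4).
R1 ← R1 − 21/4·R3.
R2 ← R2 + 4·R3.
Rank is 3 with 4 unknowns, leaving x_4 free.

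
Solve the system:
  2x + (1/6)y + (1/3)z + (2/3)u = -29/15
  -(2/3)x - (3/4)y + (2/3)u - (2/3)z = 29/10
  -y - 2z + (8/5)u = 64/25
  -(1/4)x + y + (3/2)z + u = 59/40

x = -3/2, y = -2, z = 1, u = 8/5

Row-reduce the augmented matrix:
R1 ← R1 / (2).
R2 ← R2 + 2/3·R1.
R4 ← R4 + 1/4·R1.
R2 ← R2 / (-25/36).
R1 ← R1 − 1/12·R2.
R3 ← R3 + 1·R2.
R4 ← R4 − 49/48·R2.
R3 ← R3 / (-6/5).
R1 ← R1 − 1/10·R3.
R2 ← R2 − 4/5·R3.
R4 ← R4 − 29/40·R3.
R4 ← R4 / (31/12).
R1 ← R1 − 7/15·R4.
R2 ← R2 + 16/15·R4.
R3 ← R3 + 4/15·R4.
Reading off the reduced rows gives x = -3/2, y = -2, z = 1, u = 8/5.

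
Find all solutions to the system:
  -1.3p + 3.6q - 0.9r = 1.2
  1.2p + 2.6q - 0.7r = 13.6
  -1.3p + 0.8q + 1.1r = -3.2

p = 6, q = 3, r = 2

Row-reduce the augmented matrix:
R1 ← R1 / (-13/10).
R2 ← R2 − 6/5·R1.
R3 ← R3 + 13/10·R1.
R2 ← R2 / (77/13).
R1 ← R1 + 36/13·R2.
R3 ← R3 + 14/5·R2.
R3 ← R3 / (351/275).
R1 ← R1 + 9/385·R3.
R2 ← R2 + 199/770·R3.
Reading off the reduced rows gives p = 6, q = 3, r = 2.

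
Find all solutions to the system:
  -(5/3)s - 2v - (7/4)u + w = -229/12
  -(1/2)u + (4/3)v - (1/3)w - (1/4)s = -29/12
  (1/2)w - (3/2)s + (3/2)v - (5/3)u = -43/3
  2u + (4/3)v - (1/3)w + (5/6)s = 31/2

u = 5, v = 1, w = 0, s = 5

Row-reduce the augmented matrix:
R1 ← R1 / (-7/4).
R2 ← R2 + 1/2·R1.
R3 ← R3 + 5/3·R1.
R4 ← R4 − 2·R1.
R2 ← R2 / (40/21).
R1 ← R1 − 8/7·R2.
R3 ← R3 − 143/42·R2.
R4 ← R4 + 20/21·R2.
R3 ← R3 / (157/240).
R1 ← R1 + 1/5·R3.
R2 ← R2 + 13/40·R3.
R4 ← R4 − 1/2·R3.
R4 ← R4 / (-1349/1884).
R1 ← R1 − 113/157·R4.
R2 ← R2 + 73/1884·R4.
R3 ← R3 + 913/1884·R4.
Reading off the reduced rows gives u = 5, v = 1, w = 0, s = 5.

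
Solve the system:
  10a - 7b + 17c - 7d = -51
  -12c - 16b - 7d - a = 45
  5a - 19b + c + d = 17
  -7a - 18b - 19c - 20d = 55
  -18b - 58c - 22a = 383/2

no solution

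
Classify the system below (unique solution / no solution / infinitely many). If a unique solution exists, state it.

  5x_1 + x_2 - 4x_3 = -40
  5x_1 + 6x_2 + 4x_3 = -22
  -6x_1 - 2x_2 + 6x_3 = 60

x_1 = -2, x_2 = -6, x_3 = 6

Row-reduce the augmented matrix:
R1 ← R1 / (5).
R2 ← R2 − 5·R1.
R3 ← R3 + 6·R1.
R2 ← R2 / (5).
R1 ← R1 − 1/5·R2.
R3 ← R3 + 4/5·R2.
R3 ← R3 / (62/25).
R1 ← R1 + 28/25·R3.
R2 ← R2 − 8/5·R3.
Reading off the reduced rows gives x_1 = -2, x_2 = -6, x_3 = 6.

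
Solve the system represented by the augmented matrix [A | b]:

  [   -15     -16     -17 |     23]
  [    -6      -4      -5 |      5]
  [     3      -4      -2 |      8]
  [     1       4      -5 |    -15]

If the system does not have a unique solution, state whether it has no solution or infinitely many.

x_1 = 0, x_2 = -5/2, x_3 = 1

Row-reduce the augmented matrix:
R1 ← R1 / (-15).
R2 ← R2 + 6·R1.
R3 ← R3 − 3·R1.
R4 ← R4 − 1·R1.
R2 ← R2 / (12/5).
R1 ← R1 − 16/15·R2.
R3 ← R3 + 36/5·R2.
R4 ← R4 − 44/15·R2.
Swap R3 and R4.
R3 ← R3 / (-25/3).
R1 ← R1 − 1/3·R3.
R2 ← R2 − 3/4·R3.
R4 reduces to 0 = 0, so the extra equation is consistent.
Reading off the reduced rows gives x_1 = 0, x_2 = -5/2, x_3 = 1.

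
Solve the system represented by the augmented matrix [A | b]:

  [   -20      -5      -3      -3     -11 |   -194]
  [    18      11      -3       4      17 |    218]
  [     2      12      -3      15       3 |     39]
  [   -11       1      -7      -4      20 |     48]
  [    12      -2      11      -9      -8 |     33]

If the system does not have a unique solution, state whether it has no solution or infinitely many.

Row-reduce the augmented matrix:
R1 ← R1 / (-20).
R2 ← R2 − 18·R1.
R3 ← R3 − 2·R1.
R4 ← R4 + 11·R1.
R5 ← R5 − 12·R1.
R2 ← R2 / (13/2).
R1 ← R1 − 1/4·R2.
R3 ← R3 − 23/2·R2.
R4 ← R4 − 15/4·R2.
R5 ← R5 + 5·R2.
R3 ← R3 / (441/65).
R1 ← R1 − 24/65·R3.
R2 ← R2 + 57/65·R3.
R4 ← R4 + 134/65·R3.
R5 ← R5 − 313/65·R3.
R4 ← R4 / (589/882).
R1 ← R1 + 169/294·R4.
R2 ← R2 − 265/147·R4.
R3 ← R3 − 806/441·R4.
R5 ← R5 + 8203/441·R4.
R5 ← R5 / (306101/589).
R1 ← R1 − 9993/589·R5.
R2 ← R2 + 29924/589·R5.
R3 ← R3 + 1003/19·R5.
R4 ← R4 − 16506/589·R5.
Reading off the reduced rows gives x_1 = 6, x_2 = 1, x_3 = 1, x_4 = 0, x_5 = 6.

x_1 = 6, x_2 = 1, x_3 = 1, x_4 = 0, x_5 = 6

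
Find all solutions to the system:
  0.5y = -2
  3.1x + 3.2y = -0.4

Row-reduce the augmented matrix:
Swap R1 and R2.
R1 ← R1 / (31/10).
R2 ← R2 / (1/2).
R1 ← R1 − 32/31·R2.
Reading off the reduced rows gives x = 4, y = -4.

x = 4, y = -4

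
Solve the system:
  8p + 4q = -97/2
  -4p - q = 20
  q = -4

Row-reduce:
R1 ← R1 / (8).
R2 ← R2 + 4·R1.
R1 ← R1 − 1/2·R2.
R3 ← R3 − 1·R2.
Row 3 reduces to 0 = 1/4, a contradiction. The system is inconsistent.

no solution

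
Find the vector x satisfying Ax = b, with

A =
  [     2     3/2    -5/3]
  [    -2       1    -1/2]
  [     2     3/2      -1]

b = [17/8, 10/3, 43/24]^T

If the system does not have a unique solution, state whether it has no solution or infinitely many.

Row-reduce the augmented matrix:
R1 ← R1 / (2).
R2 ← R2 + 2·R1.
R3 ← R3 − 2·R1.
R2 ← R2 / (5/2).
R1 ← R1 − 3/4·R2.
R3 ← R3 / (2/3).
R1 ← R1 + 11/60·R3.
R2 ← R2 + 13/15·R3.
Reading off the reduced rows gives x_1 = -2/3, x_2 = 7/4, x_3 = -1/2.

x_1 = -2/3, x_2 = 7/4, x_3 = -1/2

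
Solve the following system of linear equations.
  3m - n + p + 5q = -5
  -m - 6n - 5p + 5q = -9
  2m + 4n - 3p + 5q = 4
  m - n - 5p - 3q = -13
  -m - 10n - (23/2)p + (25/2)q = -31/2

no solution

Row-reduce:
R1 ← R1 / (3).
R2 ← R2 + 1·R1.
R3 ← R3 − 2·R1.
R4 ← R4 − 1·R1.
R5 ← R5 + 1·R1.
R2 ← R2 / (-19/3).
R1 ← R1 + 1/3·R2.
R3 ← R3 − 14/3·R2.
R4 ← R4 + 2/3·R2.
R5 ← R5 + 31/3·R2.
R3 ← R3 / (-135/19).
R1 ← R1 − 11/19·R3.
R2 ← R2 − 14/19·R3.
R4 ← R4 + 92/19·R3.
R5 ← R5 + 135/38·R3.
R4 ← R4 / (-266/27).
R1 ← R1 − 50/27·R4.
R2 ← R2 + 10/27·R4.
R3 ← R3 + 25/27·R4.
Row 5 reduces to 0 = 1/2, a contradiction. The system is inconsistent.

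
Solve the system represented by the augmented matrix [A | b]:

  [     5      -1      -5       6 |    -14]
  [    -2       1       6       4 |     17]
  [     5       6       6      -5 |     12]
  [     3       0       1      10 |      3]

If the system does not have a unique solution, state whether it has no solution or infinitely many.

Row-reduce:
R1 ← R1 / (5).
R2 ← R2 + 2·R1.
R3 ← R3 − 5·R1.
R4 ← R4 − 3·R1.
R2 ← R2 / (3/5).
R1 ← R1 + 1/5·R2.
R3 ← R3 − 7·R2.
R4 ← R4 − 3/5·R2.
R3 ← R3 / (-107/3).
R1 ← R1 − 1/3·R3.
R2 ← R2 − 20/3·R3.
Rank is 3 with 4 unknowns, leaving x_4 free.

infinitely many solutions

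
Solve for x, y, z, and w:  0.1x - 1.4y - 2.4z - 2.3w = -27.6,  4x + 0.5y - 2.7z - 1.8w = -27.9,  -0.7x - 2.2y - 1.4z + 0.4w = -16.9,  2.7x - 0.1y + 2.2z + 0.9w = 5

x = -3, y = 6, z = 5, w = 3

Row-reduce the augmented matrix:
R1 ← R1 / (1/10).
R2 ← R2 − 4·R1.
R3 ← R3 + 7/10·R1.
R4 ← R4 − 27/10·R1.
R2 ← R2 / (113/2).
R1 ← R1 + 14·R2.
R3 ← R3 + 12·R2.
R4 ← R4 − 377/10·R2.
R3 ← R3 / (913/565).
R1 ← R1 + 498/565·R3.
R2 ← R2 − 933/565·R3.
R4 ← R4 − 26809/5650·R3.
R4 ← R4 / (-8073/1100).
R1 ← R1 − 68/55·R4.
R2 ← R2 + 17683/9130·R4.
R3 ← R3 − 3907/1826·R4.
Reading off the reduced rows gives x = -3, y = 6, z = 5, w = 3.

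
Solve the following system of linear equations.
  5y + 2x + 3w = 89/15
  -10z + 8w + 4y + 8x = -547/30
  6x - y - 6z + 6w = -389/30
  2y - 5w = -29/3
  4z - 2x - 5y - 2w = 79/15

x = -2, y = 2/3, z = 9/4, w = 11/5

Row-reduce the augmented matrix:
R1 ← R1 / (2).
R2 ← R2 − 8·R1.
R3 ← R3 − 6·R1.
R5 ← R5 + 2·R1.
R2 ← R2 / (-16).
R1 ← R1 − 5/2·R2.
R3 ← R3 + 16·R2.
R4 ← R4 − 2·R2.
R3 ← R3 / (4).
R1 ← R1 + 25/16·R3.
R2 ← R2 − 5/8·R3.
R4 ← R4 + 5/4·R3.
R5 ← R5 − 4·R3.
R4 ← R4 / (-83/16).
R1 ← R1 − 81/64·R4.
R2 ← R2 − 3/32·R4.
R3 ← R3 − 1/4·R4.
R5 reduces to 0 = 0, so the extra equation is consistent.
Reading off the reduced rows gives x = -2, y = 2/3, z = 9/4, w = 11/5.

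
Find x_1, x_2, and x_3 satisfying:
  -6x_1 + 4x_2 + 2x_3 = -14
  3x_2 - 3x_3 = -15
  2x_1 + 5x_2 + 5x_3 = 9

x_1 = 2, x_2 = -2, x_3 = 3

Row-reduce the augmented matrix:
R1 ← R1 / (-6).
R3 ← R3 − 2·R1.
R2 ← R2 / (3).
R1 ← R1 + 2/3·R2.
R3 ← R3 − 19/3·R2.
R3 ← R3 / (12).
R1 ← R1 + 1·R3.
R2 ← R2 + 1·R3.
Reading off the reduced rows gives x_1 = 2, x_2 = -2, x_3 = 3.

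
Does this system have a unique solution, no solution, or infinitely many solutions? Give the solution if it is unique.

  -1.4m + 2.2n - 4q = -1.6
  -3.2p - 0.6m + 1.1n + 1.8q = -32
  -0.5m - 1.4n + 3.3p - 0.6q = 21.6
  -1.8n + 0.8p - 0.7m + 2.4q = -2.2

m = 6, n = -6, p = 4, q = -5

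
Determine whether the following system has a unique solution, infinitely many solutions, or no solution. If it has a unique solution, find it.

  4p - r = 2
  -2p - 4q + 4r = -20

Row-reduce:
R1 ← R1 / (4).
R2 ← R2 + 2·R1.
R2 ← R2 / (-4).
Rank is 2 with 3 unknowns, leaving r free.

infinitely many solutions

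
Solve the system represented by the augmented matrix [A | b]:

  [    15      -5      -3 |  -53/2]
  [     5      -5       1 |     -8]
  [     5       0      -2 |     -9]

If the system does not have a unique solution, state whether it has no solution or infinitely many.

no solution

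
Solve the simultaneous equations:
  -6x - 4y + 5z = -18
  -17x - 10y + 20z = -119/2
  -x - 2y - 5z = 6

Row-reduce:
R1 ← R1 / (-6).
R2 ← R2 + 17·R1.
R3 ← R3 + 1·R1.
R2 ← R2 / (4/3).
R1 ← R1 − 2/3·R2.
R3 ← R3 + 4/3·R2.
Row 3 reduces to 0 = 1/2, a contradiction. The system is inconsistent.

no solution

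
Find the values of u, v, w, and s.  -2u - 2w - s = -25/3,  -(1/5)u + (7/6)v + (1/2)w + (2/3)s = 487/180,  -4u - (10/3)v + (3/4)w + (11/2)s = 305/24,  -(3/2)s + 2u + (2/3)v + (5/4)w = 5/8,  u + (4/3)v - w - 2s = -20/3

Row-reduce the augmented matrix:
R1 ← R1 / (-2).
R2 ← R2 + 1/5·R1.
R3 ← R3 + 4·R1.
R4 ← R4 − 2·R1.
R5 ← R5 − 1·R1.
R2 ← R2 / (7/6).
R3 ← R3 + 10/3·R2.
R4 ← R4 − 2/3·R2.
R5 ← R5 − 4/3·R2.
R3 ← R3 / (27/4).
R1 ← R1 − 1·R3.
R2 ← R2 − 3/5·R3.
R4 ← R4 + 23/20·R3.
R5 ← R5 + 14/5·R3.
R4 ← R4 / (-3649/2835).
R1 ← R1 + 1061/1134·R4.
R2 ← R2 + 193/945·R4.
R3 ← R3 − 814/567·R4.
R5 ← R5 − 3649/5670·R4.
R5 reduces to 0 = 0, so the extra equation is consistent.
Reading off the reduced rows gives u = 1/2, v = 0, w = 5/2, s = 7/3.

u = 1/2, v = 0, w = 5/2, s = 7/3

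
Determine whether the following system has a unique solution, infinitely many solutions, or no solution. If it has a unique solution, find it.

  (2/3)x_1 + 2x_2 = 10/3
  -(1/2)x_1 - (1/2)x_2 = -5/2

x_1 = 5, x_2 = 0

Row-reduce the augmented matrix:
R1 ← R1 / (2/3).
R2 ← R2 + 1/2·R1.
R1 ← R1 − 3·R2.
Reading off the reduced rows gives x_1 = 5, x_2 = 0.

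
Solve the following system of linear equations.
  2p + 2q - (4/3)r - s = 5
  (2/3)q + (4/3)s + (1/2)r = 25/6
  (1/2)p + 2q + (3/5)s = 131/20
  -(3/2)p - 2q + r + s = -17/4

Row-reduce the augmented matrix:
R1 ← R1 / (2).
R3 ← R3 − 1/2·R1.
R4 ← R4 + 3/2·R1.
R2 ← R2 / (2/3).
R1 ← R1 − 1·R2.
R3 ← R3 − 3/2·R2.
R4 ← R4 + 1/2·R2.
R3 ← R3 / (-19/24).
R1 ← R1 + 17/12·R3.
R2 ← R2 − 3/4·R3.
R4 ← R4 − 3/8·R3.
R4 ← R4 / (22/95).
R1 ← R1 − 128/95·R4.
R2 ← R2 + 7/190·R4.
R3 ← R3 − 258/95·R4.
Reading off the reduced rows gives p = -1/2, q = 5/2, r = -3, s = 3.

p = -1/2, q = 5/2, r = -3, s = 3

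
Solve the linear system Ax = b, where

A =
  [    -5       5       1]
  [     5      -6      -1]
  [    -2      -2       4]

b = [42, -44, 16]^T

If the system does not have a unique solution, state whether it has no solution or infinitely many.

Row-reduce the augmented matrix:
R1 ← R1 / (-5).
R2 ← R2 − 5·R1.
R3 ← R3 + 2·R1.
R2 ← R2 / (-1).
R1 ← R1 + 1·R2.
R3 ← R3 + 4·R2.
R3 ← R3 / (18/5).
R1 ← R1 + 1/5·R3.
Reading off the reduced rows gives x_1 = -6, x_2 = 2, x_3 = 2.

x_1 = -6, x_2 = 2, x_3 = 2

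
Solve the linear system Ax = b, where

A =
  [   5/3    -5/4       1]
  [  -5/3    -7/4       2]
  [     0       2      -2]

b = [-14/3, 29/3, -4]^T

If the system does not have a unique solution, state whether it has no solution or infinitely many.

no solution

Row-reduce:
R1 ← R1 / (5/3).
R2 ← R2 + 5/3·R1.
R2 ← R2 / (-3).
R1 ← R1 + 3/4·R2.
R3 ← R3 − 2·R2.
Row 3 reduces to 0 = -2/3, a contradiction. The system is inconsistent.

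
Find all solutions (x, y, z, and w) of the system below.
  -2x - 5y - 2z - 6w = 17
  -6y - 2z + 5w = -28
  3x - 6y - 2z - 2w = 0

infinitely many solutions

Row-reduce:
R1 ← R1 / (-2).
R3 ← R3 − 3·R1.
R2 ← R2 / (-6).
R1 ← R1 − 5/2·R2.
R3 ← R3 + 27/2·R2.
R3 ← R3 / (-1/2).
R1 ← R1 − 1/6·R3.
R2 ← R2 − 1/3·R3.
Rank is 3 with 4 unknowns, leaving w free.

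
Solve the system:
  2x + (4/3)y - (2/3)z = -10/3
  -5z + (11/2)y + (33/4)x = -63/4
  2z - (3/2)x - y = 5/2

Row-reduce:
R1 ← R1 / (2).
R2 ← R2 − 33/4·R1.
R3 ← R3 + 3/2·R1.
R2 ← R2 / (-9/4).
R1 ← R1 + 1/3·R2.
R3 ← R3 − 3/2·R2.
Row 3 reduces to 0 = -4/3, a contradiction. The system is inconsistent.

no solution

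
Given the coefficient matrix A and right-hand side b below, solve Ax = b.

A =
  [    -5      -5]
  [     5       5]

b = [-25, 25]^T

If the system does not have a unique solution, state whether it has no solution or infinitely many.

infinitely many solutions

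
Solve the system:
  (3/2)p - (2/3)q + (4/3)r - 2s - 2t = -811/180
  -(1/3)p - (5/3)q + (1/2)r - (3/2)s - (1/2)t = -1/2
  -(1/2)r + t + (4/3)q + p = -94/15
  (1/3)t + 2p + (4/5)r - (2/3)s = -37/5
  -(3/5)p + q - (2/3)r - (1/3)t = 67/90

p = -5/2, q = -6/5, r = 1/3, s = 3, t = -2

Row-reduce the augmented matrix:
R1 ← R1 / (3/2).
R2 ← R2 + 1/3·R1.
R3 ← R3 − 1·R1.
R4 ← R4 − 2·R1.
R5 ← R5 + 3/5·R1.
R2 ← R2 / (-49/27).
R1 ← R1 + 4/9·R2.
R3 ← R3 − 16/9·R2.
R4 ← R4 − 8/9·R2.
R5 ← R5 − 11/15·R2.
R3 ← R3 / (-179/294).
R1 ← R1 − 34/49·R3.
R2 ← R2 + 43/98·R3.
R4 ← R4 + 144/245·R3.
R5 ← R5 − 277/1470·R3.
R4 ← R4 / (4294/2685).
R1 ← R1 + 270/179·R4.
R2 ← R2 − 531/358·R4.
R3 ← R3 − 168/179·R4.
R5 ← R5 + 631/358·R4.
R5 ← R5 / (5647/25764).
R1 ← R1 − 3465/2147·R5.
R2 ← R2 + 13629/8588·R5.
R3 ← R3 + 6450/2147·R5.
R4 ← R4 − 3163/4294·R5.
Reading off the reduced rows gives p = -5/2, q = -6/5, r = 1/3, s = 3, t = -2.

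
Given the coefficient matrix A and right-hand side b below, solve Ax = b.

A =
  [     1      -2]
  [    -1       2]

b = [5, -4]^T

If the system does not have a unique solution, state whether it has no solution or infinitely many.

Row-reduce:
R2 ← R2 + 1·R1.
Row 2 reduces to 0 = 1, a contradiction. The system is inconsistent.

no solution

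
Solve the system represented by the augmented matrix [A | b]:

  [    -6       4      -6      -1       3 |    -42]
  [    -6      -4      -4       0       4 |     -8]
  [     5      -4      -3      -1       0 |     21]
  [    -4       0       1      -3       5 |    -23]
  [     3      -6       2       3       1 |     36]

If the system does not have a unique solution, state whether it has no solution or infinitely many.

Row-reduce the augmented matrix:
R1 ← R1 / (-6).
R2 ← R2 + 6·R1.
R3 ← R3 − 5·R1.
R4 ← R4 + 4·R1.
R5 ← R5 − 3·R1.
R2 ← R2 / (-8).
R1 ← R1 + 2/3·R2.
R3 ← R3 + 2/3·R2.
R4 ← R4 + 8/3·R2.
R5 ← R5 + 4·R2.
R3 ← R3 / (-49/6).
R1 ← R1 − 5/6·R3.
R2 ← R2 + 1/4·R3.
R4 ← R4 − 13/3·R3.
R5 ← R5 + 2·R3.
R4 ← R4 / (-361/98).
R1 ← R1 + 11/98·R4.
R2 ← R2 + 13/196·R4.
R3 ← R3 − 23/98·R4.
R5 ← R5 − 121/49·R4.
R5 ← R5 / (1464/361).
R1 ← R1 + 165/361·R5.
R2 ← R2 + 195/722·R5.
R3 ← R3 + 16/361·R5.
R4 ← R4 + 387/361·R5.
Reading off the reduced rows gives x_1 = 2, x_2 = -4, x_3 = 1, x_4 = 2, x_5 = -2.

x_1 = 2, x_2 = -4, x_3 = 1, x_4 = 2, x_5 = -2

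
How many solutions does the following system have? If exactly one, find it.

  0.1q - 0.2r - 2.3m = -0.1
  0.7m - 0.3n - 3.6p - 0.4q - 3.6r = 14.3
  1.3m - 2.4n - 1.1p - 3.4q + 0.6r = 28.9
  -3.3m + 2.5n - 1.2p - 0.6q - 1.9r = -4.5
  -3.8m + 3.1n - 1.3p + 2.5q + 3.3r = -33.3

m = 0, n = -5, p = -1, q = -5, r = -2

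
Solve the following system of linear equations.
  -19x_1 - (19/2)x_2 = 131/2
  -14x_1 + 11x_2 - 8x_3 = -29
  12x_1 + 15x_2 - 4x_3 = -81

no solution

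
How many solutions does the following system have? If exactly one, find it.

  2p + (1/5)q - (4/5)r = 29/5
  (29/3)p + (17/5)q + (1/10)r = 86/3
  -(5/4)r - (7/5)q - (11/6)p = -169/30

infinitely many solutions

Row-reduce:
R1 ← R1 / (2).
R2 ← R2 − 29/3·R1.
R3 ← R3 + 11/6·R1.
R2 ← R2 / (73/30).
R1 ← R1 − 1/10·R2.
R3 ← R3 + 73/60·R2.
Rank is 2 with 3 unknowns, leaving r free.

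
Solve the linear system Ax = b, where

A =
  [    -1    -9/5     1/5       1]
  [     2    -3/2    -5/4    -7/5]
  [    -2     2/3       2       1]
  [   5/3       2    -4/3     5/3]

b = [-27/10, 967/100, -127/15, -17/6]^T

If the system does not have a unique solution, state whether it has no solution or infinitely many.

Row-reduce the augmented matrix:
R1 ← R1 / (-1).
R2 ← R2 − 2·R1.
R3 ← R3 + 2·R1.
R4 ← R4 − 5/3·R1.
R2 ← R2 / (-51/10).
R1 ← R1 − 9/5·R2.
R3 ← R3 − 64/15·R2.
R4 ← R4 + 1·R2.
R3 ← R3 / (8/9).
R1 ← R1 + 1/2·R3.
R2 ← R2 − 1/6·R3.
R4 ← R4 + 5/6·R3.
R4 ← R4 / (2243/816).
R1 ← R1 + 1453/1360·R4.
R2 ← R2 + 33/1360·R4.
R3 ← R3 + 381/680·R4.
Reading off the reduced rows gives x_1 = 3/2, x_2 = -1, x_3 = -1, x_4 = -14/5.

x_1 = 3/2, x_2 = -1, x_3 = -1, x_4 = -14/5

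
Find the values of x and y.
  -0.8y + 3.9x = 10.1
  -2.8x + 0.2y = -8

x = 3, y = 2

Row-reduce the augmented matrix:
R1 ← R1 / (39/10).
R2 ← R2 + 14/5·R1.
R2 ← R2 / (-73/195).
R1 ← R1 + 8/39·R2.
Reading off the reduced rows gives x = 3, y = 2.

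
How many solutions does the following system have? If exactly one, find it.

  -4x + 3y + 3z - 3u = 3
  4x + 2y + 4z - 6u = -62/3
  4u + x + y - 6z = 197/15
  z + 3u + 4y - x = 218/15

x = -9/5, y = 8/5, z = -2/3, u = 7/3

Row-reduce the augmented matrix:
R1 ← R1 / (-4).
R2 ← R2 − 4·R1.
R3 ← R3 − 1·R1.
R4 ← R4 + 1·R1.
R2 ← R2 / (5).
R1 ← R1 + 3/4·R2.
R3 ← R3 − 7/4·R2.
R4 ← R4 − 13/4·R2.
R3 ← R3 / (-77/10).
R1 ← R1 − 3/10·R3.
R2 ← R2 − 7/5·R3.
R4 ← R4 + 43/10·R3.
R4 ← R4 / (464/77).
R1 ← R1 + 27/77·R4.
R2 ← R2 + 7/11·R4.
R3 ← R3 + 64/77·R4.
Reading off the reduced rows gives x = -9/5, y = 8/5, z = -2/3, u = 7/3.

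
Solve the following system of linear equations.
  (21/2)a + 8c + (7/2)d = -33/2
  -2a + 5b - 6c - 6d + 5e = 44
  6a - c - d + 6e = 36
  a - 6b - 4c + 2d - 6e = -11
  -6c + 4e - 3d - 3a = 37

Row-reduce:
R1 ← R1 / (21/2).
R2 ← R2 + 2·R1.
R3 ← R3 − 6·R1.
R4 ← R4 − 1·R1.
R5 ← R5 + 3·R1.
R2 ← R2 / (5).
R4 ← R4 + 6·R2.
R3 ← R3 / (-39/7).
R1 ← R1 − 16/21·R3.
R2 ← R2 + 94/105·R3.
R4 ← R4 + 152/15·R3.
R5 ← R5 + 26/7·R3.
R4 ← R4 / (47/65).
R1 ← R1 + 1/13·R4.
R2 ← R2 + 38/65·R4.
R3 ← R3 − 7/13·R4.
Row 5 reduces to 0 = 2, a contradiction. The system is inconsistent.

no solution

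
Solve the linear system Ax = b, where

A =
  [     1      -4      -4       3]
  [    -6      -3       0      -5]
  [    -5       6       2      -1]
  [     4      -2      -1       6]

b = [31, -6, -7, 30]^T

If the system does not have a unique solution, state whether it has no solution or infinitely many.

Row-reduce the augmented matrix:
R2 ← R2 + 6·R1.
R3 ← R3 + 5·R1.
R4 ← R4 − 4·R1.
R2 ← R2 / (-27).
R1 ← R1 + 4·R2.
R3 ← R3 + 14·R2.
R4 ← R4 − 14·R2.
R3 ← R3 / (-50/9).
R1 ← R1 + 4/9·R3.
R2 ← R2 − 8/9·R3.
R4 ← R4 − 23/9·R3.
R4 ← R4 / (102/25).
R1 ← R1 − 37/75·R4.
R2 ← R2 − 17/25·R4.
R3 ← R3 + 98/75·R4.
Reading off the reduced rows gives x_1 = -3, x_2 = -2, x_3 = -2, x_4 = 6.

x_1 = -3, x_2 = -2, x_3 = -2, x_4 = 6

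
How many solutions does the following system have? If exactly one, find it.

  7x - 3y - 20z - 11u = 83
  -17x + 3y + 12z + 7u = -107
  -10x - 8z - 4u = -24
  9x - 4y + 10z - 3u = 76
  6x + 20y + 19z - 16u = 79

Row-reduce the augmented matrix:
R1 ← R1 / (7).
R2 ← R2 + 17·R1.
R3 ← R3 + 10·R1.
R4 ← R4 − 9·R1.
R5 ← R5 − 6·R1.
R2 ← R2 / (-30/7).
R1 ← R1 + 3/7·R2.
R3 ← R3 + 30/7·R2.
R4 ← R4 + 1/7·R2.
R5 ← R5 − 158/7·R2.
Swap R3 and R4.
R3 ← R3 / (554/15).
R1 ← R1 − 4/5·R3.
R2 ← R2 − 128/15·R3.
R5 ← R5 + 2347/15·R3.
Swap R4 and R5.
R4 ← R4 / (-33467/554).
R1 ← R1 − 40/277·R4.
R2 ← R2 − 519/277·R4.
R3 ← R3 − 177/554·R4.
R5 reduces to 0 = 0, so the extra equation is consistent.
Reading off the reduced rows gives x = 4, y = -3, z = 1, u = -6.

x = 4, y = -3, z = 1, u = -6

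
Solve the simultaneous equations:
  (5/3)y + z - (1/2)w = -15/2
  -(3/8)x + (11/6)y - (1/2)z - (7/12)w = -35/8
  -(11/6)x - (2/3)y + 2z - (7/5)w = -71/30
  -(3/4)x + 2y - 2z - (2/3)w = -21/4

Row-reduce:
Swap R1 and R2.
R1 ← R1 / (-3/8).
R3 ← R3 + 11/6·R1.
R4 ← R4 + 3/4·R1.
R2 ← R2 / (5/3).
R1 ← R1 + 44/9·R2.
R3 ← R3 + 260/27·R2.
R4 ← R4 + 5/3·R2.
R3 ← R3 / (92/9).
R1 ← R1 − 64/15·R3.
R2 ← R2 − 3/5·R3.
Row 4 reduces to 0 = -4, a contradiction. The system is inconsistent.

no solution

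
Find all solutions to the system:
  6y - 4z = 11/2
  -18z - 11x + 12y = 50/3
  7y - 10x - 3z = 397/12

Row-reduce the augmented matrix:
Swap R1 and R2.
R1 ← R1 / (-11).
R3 ← R3 + 10·R1.
R2 ← R2 / (6).
R1 ← R1 + 12/11·R2.
R3 ← R3 + 43/11·R2.
R3 ← R3 / (355/33).
R1 ← R1 − 10/11·R3.
R2 ← R2 + 2/3·R3.
Reading off the reduced rows gives x = -7/3, y = 9/4, z = 2.

x = -7/3, y = 9/4, z = 2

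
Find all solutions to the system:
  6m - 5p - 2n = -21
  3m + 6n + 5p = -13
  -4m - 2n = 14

m = -6, n = 5, p = -5

Row-reduce the augmented matrix:
R1 ← R1 / (6).
R2 ← R2 − 3·R1.
R3 ← R3 + 4·R1.
R2 ← R2 / (7).
R1 ← R1 + 1/3·R2.
R3 ← R3 + 10/3·R2.
R3 ← R3 / (5/21).
R1 ← R1 + 10/21·R3.
R2 ← R2 − 15/14·R3.
Reading off the reduced rows gives m = -6, n = 5, p = -5.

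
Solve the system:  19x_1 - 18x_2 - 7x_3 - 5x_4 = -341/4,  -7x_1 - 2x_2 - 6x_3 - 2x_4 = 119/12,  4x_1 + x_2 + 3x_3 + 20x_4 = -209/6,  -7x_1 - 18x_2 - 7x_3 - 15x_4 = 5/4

x_1 = -11/4, x_2 = 5/3, x_3 = 3/2, x_4 = -3/2

Row-reduce the augmented matrix:
R1 ← R1 / (19).
R2 ← R2 + 7·R1.
R3 ← R3 − 4·R1.
R4 ← R4 + 7·R1.
R2 ← R2 / (-164/19).
R1 ← R1 + 18/19·R2.
R3 ← R3 − 91/19·R2.
R4 ← R4 + 468/19·R2.
R3 ← R3 / (-47/164).
R1 ← R1 − 47/82·R3.
R2 ← R2 − 163/164·R3.
R4 ← R4 − 611/41·R3.
R4 ← R4 / (978).
R1 ← R1 − 38·R4.
R2 ← R2 − 3105/47·R4.
R3 ← R3 + 3103/47·R4.
Reading off the reduced rows gives x_1 = -11/4, x_2 = 5/3, x_3 = 3/2, x_4 = -3/2.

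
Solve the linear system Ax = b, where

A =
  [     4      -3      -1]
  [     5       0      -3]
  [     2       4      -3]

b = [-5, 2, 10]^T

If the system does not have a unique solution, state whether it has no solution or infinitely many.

x_1 = 4, x_2 = 5, x_3 = 6

Row-reduce the augmented matrix:
R1 ← R1 / (4).
R2 ← R2 − 5·R1.
R3 ← R3 − 2·R1.
R2 ← R2 / (15/4).
R1 ← R1 + 3/4·R2.
R3 ← R3 − 11/2·R2.
R3 ← R3 / (1/15).
R1 ← R1 + 3/5·R3.
R2 ← R2 + 7/15·R3.
Reading off the reduced rows gives x_1 = 4, x_2 = 5, x_3 = 6.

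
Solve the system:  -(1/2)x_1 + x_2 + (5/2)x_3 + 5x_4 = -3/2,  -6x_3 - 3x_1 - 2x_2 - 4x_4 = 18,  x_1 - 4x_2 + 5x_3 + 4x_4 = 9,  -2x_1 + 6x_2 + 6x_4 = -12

Row-reduce:
R1 ← R1 / (-1/2).
R2 ← R2 + 3·R1.
R3 ← R3 − 1·R1.
R4 ← R4 + 2·R1.
R2 ← R2 / (-8).
R1 ← R1 + 2·R2.
R3 ← R3 + 2·R2.
R4 ← R4 − 2·R2.
R3 ← R3 / (61/4).
R1 ← R1 − 1/4·R3.
R2 ← R2 − 21/8·R3.
R4 ← R4 + 61/4·R3.
Rank is 3 with 4 unknowns, leaving x_4 free.

infinitely many solutions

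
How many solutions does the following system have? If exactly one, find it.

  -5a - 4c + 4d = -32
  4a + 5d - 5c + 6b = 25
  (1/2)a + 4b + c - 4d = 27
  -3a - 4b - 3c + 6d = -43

Row-reduce:
R1 ← R1 / (-5).
R2 ← R2 − 4·R1.
R3 ← R3 − 1/2·R1.
R4 ← R4 + 3·R1.
R2 ← R2 / (6).
R3 ← R3 − 4·R2.
R4 ← R4 + 4·R2.
R3 ← R3 / (91/15).
R1 ← R1 − 4/5·R3.
R2 ← R2 + 41/30·R3.
R4 ← R4 + 91/15·R3.
Rank is 3 with 4 unknowns, leaving d free.

infinitely many solutions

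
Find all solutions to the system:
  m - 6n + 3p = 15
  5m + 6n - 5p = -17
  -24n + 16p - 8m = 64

infinitely many solutions

Row-reduce:
R2 ← R2 − 5·R1.
R3 ← R3 + 8·R1.
R2 ← R2 / (36).
R1 ← R1 + 6·R2.
R3 ← R3 + 72·R2.
Rank is 2 with 3 unknowns, leaving p free.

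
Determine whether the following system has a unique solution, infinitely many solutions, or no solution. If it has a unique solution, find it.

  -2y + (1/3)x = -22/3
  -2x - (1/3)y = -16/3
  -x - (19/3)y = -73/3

no solution

Row-reduce:
R1 ← R1 / (1/3).
R2 ← R2 + 2·R1.
R3 ← R3 + 1·R1.
R2 ← R2 / (-37/3).
R1 ← R1 + 6·R2.
R3 ← R3 + 37/3·R2.
Row 3 reduces to 0 = 3, a contradiction. The system is inconsistent.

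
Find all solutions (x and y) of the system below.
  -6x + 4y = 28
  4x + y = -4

x = -2, y = 4

Row-reduce the augmented matrix:
R1 ← R1 / (-6).
R2 ← R2 − 4·R1.
R2 ← R2 / (11/3).
R1 ← R1 + 2/3·R2.
Reading off the reduced rows gives x = -2, y = 4.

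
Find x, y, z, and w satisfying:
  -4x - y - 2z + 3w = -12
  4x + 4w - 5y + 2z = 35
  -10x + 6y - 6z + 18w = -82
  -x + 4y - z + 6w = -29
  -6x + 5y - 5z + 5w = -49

Row-reduce the augmented matrix:
R1 ← R1 / (-4).
R2 ← R2 − 4·R1.
R3 ← R3 + 10·R1.
R4 ← R4 + 1·R1.
R5 ← R5 + 6·R1.
R2 ← R2 / (-6).
R1 ← R1 − 1/4·R2.
R3 ← R3 − 17/2·R2.
R4 ← R4 − 17/4·R2.
R5 ← R5 − 13/2·R2.
R3 ← R3 / (-1).
R1 ← R1 − 1/2·R3.
R4 ← R4 + 1/2·R3.
R5 ← R5 + 2·R3.
Swap R4 and R5.
R4 ← R4 / (-131/4).
R1 ← R1 − 39/4·R4.
R2 ← R2 + 7/6·R4.
R3 ← R3 + 245/12·R4.
R5 reduces to 0 = 0, so the extra equation is consistent.
Reading off the reduced rows gives x = 4, y = -5, z = -1, w = -1.

x = 4, y = -5, z = -1, w = -1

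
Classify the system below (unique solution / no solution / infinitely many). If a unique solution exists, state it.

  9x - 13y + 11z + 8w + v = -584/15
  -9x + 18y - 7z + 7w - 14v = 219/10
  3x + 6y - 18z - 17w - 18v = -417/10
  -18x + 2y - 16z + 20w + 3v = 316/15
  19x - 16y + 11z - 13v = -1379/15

x = -11/5, y = 7/3, z = 6/5, w = -1/2, v = 2

Row-reduce the augmented matrix:
R1 ← R1 / (9).
R2 ← R2 + 9·R1.
R3 ← R3 − 3·R1.
R4 ← R4 + 18·R1.
R5 ← R5 − 19·R1.
R2 ← R2 / (5).
R1 ← R1 + 13/9·R2.
R3 ← R3 − 31/3·R2.
R4 ← R4 + 24·R2.
R5 ← R5 − 103/9·R2.
R3 ← R3 / (-449/15).
R1 ← R1 − 107/45·R3.
R2 ← R2 − 4/5·R3.
R4 ← R4 − 126/5·R3.
R5 ← R5 + 962/45·R3.
R4 ← R4 / (29340/449).
R1 ← R1 − 1613/1347·R4.
R2 ← R2 − 739/449·R4.
R3 ← R3 − 760/449·R4.
R5 ← R5 + 20255/1347·R4.
R5 ← R5 / (-52909/17604).
R1 ← R1 + 180121/88020·R5.
R2 ← R2 + 32483/29340·R5.
R3 ← R3 − 1490/1467·R5.
R4 ← R4 + 22547/29340·R5.
Reading off the reduced rows gives x = -11/5, y = 7/3, z = 6/5, w = -1/2, v = 2.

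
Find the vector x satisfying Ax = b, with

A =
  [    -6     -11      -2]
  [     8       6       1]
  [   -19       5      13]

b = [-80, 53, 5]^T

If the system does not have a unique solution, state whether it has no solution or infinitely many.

Row-reduce the augmented matrix:
R1 ← R1 / (-6).
R2 ← R2 − 8·R1.
R3 ← R3 + 19·R1.
R2 ← R2 / (-26/3).
R1 ← R1 − 11/6·R2.
R3 ← R3 − 239/6·R2.
R3 ← R3 / (607/52).
R1 ← R1 + 1/52·R3.
R2 ← R2 − 5/26·R3.
Reading off the reduced rows gives x_1 = 2, x_2 = 6, x_3 = 1.

x_1 = 2, x_2 = 6, x_3 = 1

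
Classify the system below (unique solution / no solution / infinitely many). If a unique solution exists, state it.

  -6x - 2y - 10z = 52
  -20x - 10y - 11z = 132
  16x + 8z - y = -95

x = -5, y = -1, z = -2

Row-reduce the augmented matrix:
R1 ← R1 / (-6).
R2 ← R2 + 20·R1.
R3 ← R3 − 16·R1.
R2 ← R2 / (-10/3).
R1 ← R1 − 1/3·R2.
R3 ← R3 + 19/3·R2.
R3 ← R3 / (-611/10).
R1 ← R1 − 39/10·R3.
R2 ← R2 + 67/10·R3.
Reading off the reduced rows gives x = -5, y = -1, z = -2.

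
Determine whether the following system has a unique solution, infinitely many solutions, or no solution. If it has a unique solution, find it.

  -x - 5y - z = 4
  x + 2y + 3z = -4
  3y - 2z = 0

Row-reduce:
R1 ← R1 / (-1).
R2 ← R2 − 1·R1.
R2 ← R2 / (-3).
R1 ← R1 − 5·R2.
R3 ← R3 − 3·R2.
Rank is 2 with 3 unknowns, leaving z free.

infinitely many solutions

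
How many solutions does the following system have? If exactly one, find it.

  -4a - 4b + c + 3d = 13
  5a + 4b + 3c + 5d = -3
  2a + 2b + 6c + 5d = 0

infinitely many solutions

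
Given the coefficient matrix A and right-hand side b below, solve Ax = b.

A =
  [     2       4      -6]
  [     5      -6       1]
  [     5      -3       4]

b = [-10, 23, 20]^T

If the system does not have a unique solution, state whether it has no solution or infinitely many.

x_1 = 2, x_2 = -2, x_3 = 1

Row-reduce the augmented matrix:
R1 ← R1 / (2).
R2 ← R2 − 5·R1.
R3 ← R3 − 5·R1.
R2 ← R2 / (-16).
R1 ← R1 − 2·R2.
R3 ← R3 + 13·R2.
R3 ← R3 / (6).
R1 ← R1 + 1·R3.
R2 ← R2 + 1·R3.
Reading off the reduced rows gives x_1 = 2, x_2 = -2, x_3 = 1.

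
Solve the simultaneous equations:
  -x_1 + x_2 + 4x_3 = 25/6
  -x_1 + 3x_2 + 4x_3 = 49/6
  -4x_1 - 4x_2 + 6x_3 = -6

x_1 = 1/2, x_2 = 2, x_3 = 2/3

Row-reduce the augmented matrix:
R1 ← R1 / (-1).
R2 ← R2 + 1·R1.
R3 ← R3 + 4·R1.
R2 ← R2 / (2).
R1 ← R1 + 1·R2.
R3 ← R3 + 8·R2.
R3 ← R3 / (-10).
R1 ← R1 + 4·R3.
Reading off the reduced rows gives x_1 = 1/2, x_2 = 2, x_3 = 2/3.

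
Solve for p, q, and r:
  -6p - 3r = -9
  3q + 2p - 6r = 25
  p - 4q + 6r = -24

Row-reduce the augmented matrix:
R1 ← R1 / (-6).
R2 ← R2 − 2·R1.
R3 ← R3 − 1·R1.
R2 ← R2 / (3).
R3 ← R3 + 4·R2.
R3 ← R3 / (-23/6).
R1 ← R1 − 1/2·R3.
R2 ← R2 + 7/3·R3.
Reading off the reduced rows gives p = 2, q = 5, r = -1.

p = 2, q = 5, r = -1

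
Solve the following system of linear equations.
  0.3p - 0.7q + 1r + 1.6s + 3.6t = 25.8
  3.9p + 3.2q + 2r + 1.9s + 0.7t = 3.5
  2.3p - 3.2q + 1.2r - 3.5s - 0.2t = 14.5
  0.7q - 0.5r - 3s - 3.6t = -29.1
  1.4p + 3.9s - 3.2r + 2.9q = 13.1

p = 5, q = -5, r = -4, s = 2, t = 6

Row-reduce the augmented matrix:
R1 ← R1 / (3/10).
R2 ← R2 − 39/10·R1.
R3 ← R3 − 23/10·R1.
R5 ← R5 − 7/5·R1.
R2 ← R2 / (123/10).
R1 ← R1 + 7/3·R2.
R3 ← R3 − 13/6·R2.
R4 ← R4 − 7/10·R2.
R5 ← R5 − 37/6·R2.
R3 ← R3 / (-8356/1845).
R1 ← R1 − 460/369·R3.
R2 ← R2 + 110/123·R3.
R4 ← R4 − 31/246·R3.
R5 ← R5 + 4339/1845·R3.
R4 ← R4 / (-189719/83560).
R1 ← R1 + 3500/2089·R4.
R2 ← R2 − 3841/4178·R4.
R3 ← R3 − 22947/8356·R4.
R5 ← R5 − 103341/8356·R4.
R5 ← R5 / (7807023/948595).
R1 ← R1 + 393643/379438·R5.
R2 ← R2 + 181789/379438·R5.
R3 ← R3 − 949315/379438·R5.
R4 ← R4 − 254689/379438·R5.
Reading off the reduced rows gives p = 5, q = -5, r = -4, s = 2, t = 6.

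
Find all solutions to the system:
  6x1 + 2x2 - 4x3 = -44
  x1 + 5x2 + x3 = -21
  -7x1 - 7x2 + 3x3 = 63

no solution

Row-reduce:
R1 ← R1 / (6).
R2 ← R2 − 1·R1.
R3 ← R3 + 7·R1.
R2 ← R2 / (14/3).
R1 ← R1 − 1/3·R2.
R3 ← R3 + 14/3·R2.
Row 3 reduces to 0 = -2, a contradiction. The system is inconsistent.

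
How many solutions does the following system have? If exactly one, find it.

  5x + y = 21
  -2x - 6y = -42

x = 3, y = 6

From equation 1: y = 21 − 5·x.
Substitute into equation 2 and solve: x = 3.
Then y = 6.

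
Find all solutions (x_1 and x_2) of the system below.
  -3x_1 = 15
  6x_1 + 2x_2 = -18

x_1 = -5, x_2 = 6

Row-reduce the augmented matrix:
R1 ← R1 / (-3).
R2 ← R2 − 6·R1.
R2 ← R2 / (2).
Reading off the reduced rows gives x_1 = -5, x_2 = 6.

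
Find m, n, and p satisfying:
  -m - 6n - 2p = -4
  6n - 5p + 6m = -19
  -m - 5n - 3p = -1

m = -6, n = 2, p = -1

Row-reduce the augmented matrix:
R1 ← R1 / (-1).
R2 ← R2 − 6·R1.
R3 ← R3 + 1·R1.
R2 ← R2 / (-30).
R1 ← R1 − 6·R2.
R3 ← R3 − 1·R2.
R3 ← R3 / (-47/30).
R1 ← R1 + 7/5·R3.
R2 ← R2 − 17/30·R3.
Reading off the reduced rows gives m = -6, n = 2, p = -1.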